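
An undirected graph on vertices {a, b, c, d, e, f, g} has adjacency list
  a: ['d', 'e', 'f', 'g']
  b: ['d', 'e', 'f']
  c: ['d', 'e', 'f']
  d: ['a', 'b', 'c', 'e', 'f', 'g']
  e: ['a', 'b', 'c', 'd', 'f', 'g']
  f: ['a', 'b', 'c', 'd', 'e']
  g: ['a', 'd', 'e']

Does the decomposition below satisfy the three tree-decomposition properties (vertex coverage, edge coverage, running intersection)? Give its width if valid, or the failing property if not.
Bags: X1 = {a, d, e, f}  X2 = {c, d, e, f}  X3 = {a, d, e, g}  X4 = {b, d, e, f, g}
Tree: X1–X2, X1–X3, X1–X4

A tree decomposition must satisfy three properties: every vertex lies in some bag; for every edge, both endpoints lie together in some bag; and for every vertex, the bags containing it form a connected subtree. Here bags containing vertex g are not connected in the tree, so the decomposition is invalid.

No — bags containing vertex g are not connected in the tree.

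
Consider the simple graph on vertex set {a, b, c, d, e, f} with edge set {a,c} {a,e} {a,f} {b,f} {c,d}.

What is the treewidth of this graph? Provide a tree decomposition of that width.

Treewidth 1.
Bags: B1 = {c, d}  B2 = {a, c}  B3 = {a, e}  B4 = {a, f}  B5 = {b, f}
Tree: B1–B2, B2–B3, B3–B4, B4–B5

Every bag has size at most 2, so the width is 2 − 1 = 1 and tw(G) ≤ 1. Any graph with an edge has treewidth ≥ 1, and G has the edge d–c. Combining the bounds, tw(G) = 1.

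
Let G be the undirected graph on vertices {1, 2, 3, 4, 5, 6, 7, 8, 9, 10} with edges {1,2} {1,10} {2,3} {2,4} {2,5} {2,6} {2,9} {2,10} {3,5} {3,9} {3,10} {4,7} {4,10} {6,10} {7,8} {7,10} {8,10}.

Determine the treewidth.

2

A width-2 tree decomposition is:
Bags: B1 = {4, 7, 10}  B2 = {7, 8, 10}  B3 = {2, 4, 10}  B4 = {2, 3, 10}  B5 = {2, 6, 10}  B6 = {2, 3, 5}  B7 = {2, 3, 9}  B8 = {1, 2, 10}
Tree: B1–B2, B1–B3, B3–B4, B3–B5, B4–B6, B4–B7, B5–B8
The largest bag has 3 vertices, giving width 2; this decomposition certifies tw(G) ≤ 2. On the other hand G contains the 3-clique {7, 8, 10}. A clique must lie in a single bag of any decomposition, so no decomposition can have width below 2. The upper and lower bounds meet at 2, so that is the treewidth.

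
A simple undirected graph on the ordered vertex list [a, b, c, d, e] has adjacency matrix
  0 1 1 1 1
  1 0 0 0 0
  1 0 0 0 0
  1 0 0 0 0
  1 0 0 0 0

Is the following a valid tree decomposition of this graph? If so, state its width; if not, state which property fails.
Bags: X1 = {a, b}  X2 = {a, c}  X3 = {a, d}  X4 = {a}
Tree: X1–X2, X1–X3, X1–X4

No — vertex e appears in no bag.

A tree decomposition must satisfy three properties: every vertex lies in some bag; for every edge, both endpoints lie together in some bag; and for every vertex, the bags containing it form a connected subtree. Here vertex e appears in no bag, so the decomposition is invalid.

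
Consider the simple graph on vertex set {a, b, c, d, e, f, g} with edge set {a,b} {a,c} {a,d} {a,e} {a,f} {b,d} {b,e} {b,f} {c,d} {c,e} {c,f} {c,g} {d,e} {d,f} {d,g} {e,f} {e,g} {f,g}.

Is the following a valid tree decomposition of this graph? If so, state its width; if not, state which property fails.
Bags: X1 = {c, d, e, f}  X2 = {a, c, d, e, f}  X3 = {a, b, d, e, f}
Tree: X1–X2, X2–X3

A tree decomposition must satisfy three properties: every vertex lies in some bag; for every edge, both endpoints lie together in some bag; and for every vertex, the bags containing it form a connected subtree. Here vertex g appears in no bag, so the decomposition is invalid.

No — vertex g appears in no bag.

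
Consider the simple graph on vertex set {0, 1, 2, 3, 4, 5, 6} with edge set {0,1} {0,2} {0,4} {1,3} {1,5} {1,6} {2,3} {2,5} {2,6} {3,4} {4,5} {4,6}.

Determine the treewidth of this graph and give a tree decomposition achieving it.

Treewidth 3.
Bags: B1 = {1, 2, 4, 6}  B2 = {1, 2, 3, 4}  B3 = {1, 2, 4, 5}  B4 = {0, 1, 2, 4}
Tree: B1–B2, B2–B3, B3–B4

Each bag holds 4 vertices, so the decomposition has width 3, which upper-bounds the treewidth. For the lower bound: the 4 vertex sets {1,6}, {3,4}, {2}, {5} are disjoint, each induces a connected subgraph, and every pair is joined by at least one edge of G. Contracting each set to a single vertex therefore yields K_{4} as a minor, and since treewidth is minor-monotone, tw(G) ≥ tw(K_{4}) = 3. The upper and lower bounds meet at 3, so that is the treewidth.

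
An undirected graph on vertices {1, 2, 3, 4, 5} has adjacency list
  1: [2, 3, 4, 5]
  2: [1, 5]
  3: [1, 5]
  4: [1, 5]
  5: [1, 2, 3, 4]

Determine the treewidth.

A width-2 tree decomposition is:
Bags: B1 = {1, 3, 5}  B2 = {1, 4, 5}  B3 = {1, 2, 5}
Tree: B1–B2, B1–B3
The largest bag has 3 vertices, giving width 2; this decomposition certifies tw(G) ≤ 2. For the lower bound, the 3 vertices {1, 2, 5} are pairwise adjacent, and any tree decomposition puts a clique entirely inside one bag — forcing width ≥ 2. Combining the bounds, tw(G) = 2.

2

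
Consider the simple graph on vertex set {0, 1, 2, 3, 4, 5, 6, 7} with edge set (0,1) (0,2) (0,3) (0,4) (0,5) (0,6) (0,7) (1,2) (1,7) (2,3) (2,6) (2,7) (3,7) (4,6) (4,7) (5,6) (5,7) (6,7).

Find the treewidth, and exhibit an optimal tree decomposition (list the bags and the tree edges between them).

Treewidth 3.
One optimal decomposition is:
Bags: B1 = {0, 2, 3, 7}  B2 = {0, 1, 2, 7}  B3 = {0, 2, 6, 7}  B4 = {0, 4, 6, 7}  B5 = {0, 5, 6, 7}
Tree: B1–B2, B2–B3, B3–B4, B4–B5

Each bag holds 4 vertices, so the decomposition has width 3, which upper-bounds the treewidth. Conversely, {0, 1, 2, 7} is a clique of size 4, and the vertices of any clique must share a bag in every tree decomposition; so some bag has ≥ 4 vertices and tw(G) ≥ 3. The upper and lower bounds meet at 3, so that is the treewidth.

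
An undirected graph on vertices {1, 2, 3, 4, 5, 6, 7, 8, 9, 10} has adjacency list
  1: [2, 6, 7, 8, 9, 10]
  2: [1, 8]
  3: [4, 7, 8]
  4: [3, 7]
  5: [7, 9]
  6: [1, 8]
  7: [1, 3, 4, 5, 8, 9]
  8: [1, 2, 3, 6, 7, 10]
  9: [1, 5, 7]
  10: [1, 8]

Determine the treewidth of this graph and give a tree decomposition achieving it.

Each bag holds 3 vertices, so the decomposition has width 2, which upper-bounds the treewidth. For the lower bound, the 3 vertices {1, 2, 8} are pairwise adjacent, and any tree decomposition puts a clique entirely inside one bag — forcing width ≥ 2. The upper and lower bounds meet at 2, so that is the treewidth.

Treewidth 2.
One optimal decomposition is:
Bags: B1 = {1, 7, 9}  B2 = {5, 7, 9}  B3 = {1, 7, 8}  B4 = {3, 7, 8}  B5 = {1, 6, 8}  B6 = {1, 8, 10}  B7 = {1, 2, 8}  B8 = {3, 4, 7}
Tree: B1–B2, B1–B3, B3–B4, B3–B5, B3–B6, B5–B7, B4–B8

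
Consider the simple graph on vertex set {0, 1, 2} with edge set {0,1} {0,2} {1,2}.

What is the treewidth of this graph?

A width-2 tree decomposition is:
Bags: B1 = {0, 1, 2}
Tree: (single bag)
With just one bag of size 3, the width is 3 − 1 = 2, so tw(G) ≤ 2. On the other hand G contains the 3-clique {0, 1, 2}. A clique must lie in a single bag of any decomposition, so no decomposition can have width below 2. Therefore the treewidth is 2.

2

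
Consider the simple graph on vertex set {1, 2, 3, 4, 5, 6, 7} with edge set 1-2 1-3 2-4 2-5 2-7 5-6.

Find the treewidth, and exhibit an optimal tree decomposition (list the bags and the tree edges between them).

Each bag holds 2 vertices, so the decomposition has width 1, which upper-bounds the treewidth. G has an edge, so its treewidth is at least 1. Hence tw(G) = 1 exactly.

Treewidth 1.
Bags: B1 = {2, 4}  B2 = {1, 2}  B3 = {2, 5}  B4 = {5, 6}  B5 = {1, 3}  B6 = {2, 7}
Tree: B1–B2, B1–B3, B3–B4, B2–B5, B1–B6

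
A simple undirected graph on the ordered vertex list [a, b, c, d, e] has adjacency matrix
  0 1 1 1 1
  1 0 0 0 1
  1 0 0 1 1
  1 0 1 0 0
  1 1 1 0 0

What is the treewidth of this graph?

2

A width-2 tree decomposition is:
Bags: B1 = {a, c, e}  B2 = {a, b, e}  B3 = {a, c, d}
Tree: B1–B2, B1–B3
The largest bag has 3 vertices, giving width 2; this decomposition certifies tw(G) ≤ 2. For the lower bound, the 3 vertices {a, c, d} are pairwise adjacent, and any tree decomposition puts a clique entirely inside one bag — forcing width ≥ 2. Hence tw(G) = 2 exactly.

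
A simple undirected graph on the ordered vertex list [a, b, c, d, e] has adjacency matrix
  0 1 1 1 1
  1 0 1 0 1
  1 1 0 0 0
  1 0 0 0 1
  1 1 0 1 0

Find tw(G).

A width-2 tree decomposition is:
Bags: B1 = {a, b, e}  B2 = {a, b, c}  B3 = {a, d, e}
Tree: B1–B2, B1–B3
The largest bag has 3 vertices, giving width 2; this decomposition certifies tw(G) ≤ 2. Conversely, {a, d, e} is a clique of size 3, and the vertices of any clique must share a bag in every tree decomposition; so some bag has ≥ 3 vertices and tw(G) ≥ 2. Hence tw(G) = 2 exactly.

2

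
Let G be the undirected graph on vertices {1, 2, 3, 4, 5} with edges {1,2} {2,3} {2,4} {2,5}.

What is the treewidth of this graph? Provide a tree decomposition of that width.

Treewidth 1.
One such decomposition:
Bags: B1 = {2, 3}  B2 = {2, 4}  B3 = {2, 5}  B4 = {1, 2}
Tree: B1–B2, B2–B3, B1–B4

Each bag holds 2 vertices, so the decomposition has width 1, which upper-bounds the treewidth. G has an edge, so its treewidth is at least 1. Hence tw(G) = 1 exactly.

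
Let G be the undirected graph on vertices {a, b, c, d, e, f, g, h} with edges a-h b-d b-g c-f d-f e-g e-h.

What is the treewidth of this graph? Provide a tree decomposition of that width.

Treewidth 1.
One such decomposition:
Bags: B1 = {a, h}  B2 = {e, h}  B3 = {e, g}  B4 = {b, g}  B5 = {b, d}  B6 = {d, f}  B7 = {c, f}
Tree: B1–B2, B2–B3, B3–B4, B4–B5, B5–B6, B6–B7

The largest bag has 2 vertices, giving width 1; this decomposition certifies tw(G) ≤ 1. G has an edge, so its treewidth is at least 1. Therefore the treewidth is 1.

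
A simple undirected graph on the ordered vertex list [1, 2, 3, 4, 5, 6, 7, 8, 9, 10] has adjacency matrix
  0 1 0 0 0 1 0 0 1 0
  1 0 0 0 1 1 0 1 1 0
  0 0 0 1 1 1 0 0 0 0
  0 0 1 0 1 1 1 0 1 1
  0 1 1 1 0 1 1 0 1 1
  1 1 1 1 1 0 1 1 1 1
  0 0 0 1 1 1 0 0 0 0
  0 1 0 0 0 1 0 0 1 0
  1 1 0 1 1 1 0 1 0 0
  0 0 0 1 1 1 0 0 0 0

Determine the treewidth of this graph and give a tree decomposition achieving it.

Treewidth 3.
One optimal decomposition is:
Bags: B1 = {2, 5, 6, 9}  B2 = {4, 5, 6, 9}  B3 = {3, 4, 5, 6}  B4 = {4, 5, 6, 10}  B5 = {2, 6, 8, 9}  B6 = {4, 5, 6, 7}  B7 = {1, 2, 6, 9}
Tree: B1–B2, B2–B3, B3–B4, B1–B5, B2–B6, B5–B7

Every bag has size at most 4, so the width is 4 − 1 = 3 and tw(G) ≤ 3. Conversely, {2, 6, 8, 9} is a clique of size 4, and the vertices of any clique must share a bag in every tree decomposition; so some bag has ≥ 4 vertices and tw(G) ≥ 3. Combining the bounds, tw(G) = 3.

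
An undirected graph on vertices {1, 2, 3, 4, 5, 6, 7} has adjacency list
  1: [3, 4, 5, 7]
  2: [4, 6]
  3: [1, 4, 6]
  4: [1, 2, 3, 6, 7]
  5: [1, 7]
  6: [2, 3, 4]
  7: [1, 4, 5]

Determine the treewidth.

A width-2 tree decomposition is:
Bags: B1 = {3, 4, 6}  B2 = {1, 3, 4}  B3 = {1, 4, 7}  B4 = {1, 5, 7}  B5 = {2, 4, 6}
Tree: B1–B2, B2–B3, B3–B4, B1–B5
Every bag has size at most 3, so the width is 3 − 1 = 2 and tw(G) ≤ 2. For the lower bound, the 3 vertices {1, 3, 4} are pairwise adjacent, and any tree decomposition puts a clique entirely inside one bag — forcing width ≥ 2. The upper and lower bounds meet at 2, so that is the treewidth.

2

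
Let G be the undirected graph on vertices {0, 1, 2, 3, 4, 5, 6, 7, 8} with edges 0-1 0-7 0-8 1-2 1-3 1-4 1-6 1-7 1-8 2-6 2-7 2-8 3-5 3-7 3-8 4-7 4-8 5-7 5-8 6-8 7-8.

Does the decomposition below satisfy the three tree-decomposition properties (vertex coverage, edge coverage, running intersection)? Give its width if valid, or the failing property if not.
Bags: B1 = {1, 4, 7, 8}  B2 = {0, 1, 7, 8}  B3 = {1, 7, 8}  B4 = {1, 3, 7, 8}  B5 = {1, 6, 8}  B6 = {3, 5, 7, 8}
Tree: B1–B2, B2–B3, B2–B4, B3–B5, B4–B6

No — vertex 2 appears in no bag.

A tree decomposition must satisfy three properties: every vertex lies in some bag; for every edge, both endpoints lie together in some bag; and for every vertex, the bags containing it form a connected subtree. Here vertex 2 appears in no bag, so the decomposition is invalid.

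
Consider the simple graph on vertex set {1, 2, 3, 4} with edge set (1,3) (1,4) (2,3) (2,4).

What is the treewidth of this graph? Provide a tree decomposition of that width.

Each bag holds 3 vertices, so the decomposition has width 2, which upper-bounds the treewidth. Since 4–2–3–1–4 is a cycle in G, G is not acyclic. Forests are exactly the graphs of treewidth ≤ 1, so tw(G) ≥ 2. Therefore the treewidth is 2.

Treewidth 2.
One such decomposition:
Bags: B1 = {2, 3, 4}  B2 = {1, 3, 4}
Tree: B1–B2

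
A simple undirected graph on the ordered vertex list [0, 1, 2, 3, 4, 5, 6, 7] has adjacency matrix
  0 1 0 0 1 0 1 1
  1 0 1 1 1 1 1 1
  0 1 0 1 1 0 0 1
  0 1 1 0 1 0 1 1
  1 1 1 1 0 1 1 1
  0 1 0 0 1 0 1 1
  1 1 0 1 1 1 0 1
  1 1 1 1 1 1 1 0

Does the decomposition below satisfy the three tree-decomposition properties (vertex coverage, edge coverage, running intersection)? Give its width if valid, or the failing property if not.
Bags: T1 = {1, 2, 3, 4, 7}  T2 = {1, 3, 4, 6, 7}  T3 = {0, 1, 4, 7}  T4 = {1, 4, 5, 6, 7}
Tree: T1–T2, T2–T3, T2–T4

No — edge (6,0) lies in no bag.

A tree decomposition must satisfy three properties: every vertex lies in some bag; for every edge, both endpoints lie together in some bag; and for every vertex, the bags containing it form a connected subtree. Here edge (6,0) lies in no bag, so the decomposition is invalid.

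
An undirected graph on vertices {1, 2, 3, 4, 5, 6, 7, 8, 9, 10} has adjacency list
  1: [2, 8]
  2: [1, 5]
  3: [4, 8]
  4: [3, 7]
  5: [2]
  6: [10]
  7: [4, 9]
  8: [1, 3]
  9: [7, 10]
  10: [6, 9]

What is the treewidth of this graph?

1

A width-1 tree decomposition is:
Bags: B1 = {2, 5}  B2 = {1, 2}  B3 = {1, 8}  B4 = {3, 8}  B5 = {3, 4}  B6 = {4, 7}  B7 = {7, 9}  B8 = {9, 10}  B9 = {6, 10}
Tree: B1–B2, B2–B3, B3–B4, B4–B5, B5–B6, B6–B7, B7–B8, B8–B9
Every bag has size at most 2, so the width is 2 − 1 = 1 and tw(G) ≤ 1. G has an edge, so its treewidth is at least 1. Hence tw(G) = 1 exactly.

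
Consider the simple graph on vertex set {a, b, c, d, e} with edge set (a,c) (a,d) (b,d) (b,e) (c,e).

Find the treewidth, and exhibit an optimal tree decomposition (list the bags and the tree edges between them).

Treewidth 2.
Bags: B1 = {a, c, e}  B2 = {a, d, e}  B3 = {b, d, e}
Tree: B1–B2, B2–B3

Every bag has size at most 3, so the width is 3 − 1 = 2 and tw(G) ≤ 2. The edges e–c–a–d–b–e form a cycle, so G is not a tree and its treewidth is at least 2. Hence tw(G) = 2 exactly.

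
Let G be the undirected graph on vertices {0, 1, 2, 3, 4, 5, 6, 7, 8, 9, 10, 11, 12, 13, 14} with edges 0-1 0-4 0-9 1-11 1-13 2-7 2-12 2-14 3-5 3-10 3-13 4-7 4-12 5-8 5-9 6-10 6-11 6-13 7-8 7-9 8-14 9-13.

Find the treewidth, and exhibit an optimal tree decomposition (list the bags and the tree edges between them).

Treewidth 3.
Bags: B1 = {2, 8, 12, 14}  B2 = {2, 7, 8, 12}  B3 = {4, 7, 8, 12}  B4 = {4, 5, 7, 8}  B5 = {4, 5, 7, 9}  B6 = {0, 4, 5, 9}  B7 = {0, 3, 5, 9}  B8 = {0, 3, 9, 13}  B9 = {0, 1, 3, 13}  B10 = {1, 3, 10, 13}  B11 = {1, 6, 10, 13}  B12 = {1, 6, 10, 11}
Tree: B1–B2, B2–B3, B3–B4, B4–B5, B5–B6, B6–B7, B7–B8, B8–B9, B9–B10, B10–B11, B11–B12

The largest bag has 4 vertices, giving width 3; this decomposition certifies tw(G) ≤ 3. For the lower bound: the 4 vertex sets {2,12,14}, {8}, {7}, {0,4,5,9} are disjoint, each induces a connected subgraph, and every pair is joined by at least one edge of G. Contracting each set to a single vertex therefore yields K_{4} as a minor, and since treewidth is minor-monotone, tw(G) ≥ tw(K_{4}) = 3. The upper and lower bounds meet at 3, so that is the treewidth.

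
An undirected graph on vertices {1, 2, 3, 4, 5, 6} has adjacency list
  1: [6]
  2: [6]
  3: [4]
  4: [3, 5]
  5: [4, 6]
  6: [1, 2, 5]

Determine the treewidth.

A width-1 tree decomposition is:
Bags: B1 = {4, 5}  B2 = {5, 6}  B3 = {3, 4}  B4 = {1, 6}  B5 = {2, 6}
Tree: B1–B2, B1–B3, B2–B4, B4–B5
Each bag holds 2 vertices, so the decomposition has width 1, which upper-bounds the treewidth. Since G has at least one edge (e.g. 5–4), it is not an edgeless graph, so tw(G) ≥ 1. The upper and lower bounds meet at 1, so that is the treewidth.

1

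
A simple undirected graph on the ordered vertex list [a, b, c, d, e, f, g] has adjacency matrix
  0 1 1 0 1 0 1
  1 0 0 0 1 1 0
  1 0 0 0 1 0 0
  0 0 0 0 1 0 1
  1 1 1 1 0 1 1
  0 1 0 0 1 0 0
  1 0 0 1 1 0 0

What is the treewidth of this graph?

A width-2 tree decomposition is:
Bags: B1 = {a, e, g}  B2 = {d, e, g}  B3 = {a, b, e}  B4 = {b, e, f}  B5 = {a, c, e}
Tree: B1–B2, B1–B3, B3–B4, B3–B5
The largest bag has 3 vertices, giving width 2; this decomposition certifies tw(G) ≤ 2. On the other hand G contains the 3-clique {d, e, g}. A clique must lie in a single bag of any decomposition, so no decomposition can have width below 2. The upper and lower bounds meet at 2, so that is the treewidth.

2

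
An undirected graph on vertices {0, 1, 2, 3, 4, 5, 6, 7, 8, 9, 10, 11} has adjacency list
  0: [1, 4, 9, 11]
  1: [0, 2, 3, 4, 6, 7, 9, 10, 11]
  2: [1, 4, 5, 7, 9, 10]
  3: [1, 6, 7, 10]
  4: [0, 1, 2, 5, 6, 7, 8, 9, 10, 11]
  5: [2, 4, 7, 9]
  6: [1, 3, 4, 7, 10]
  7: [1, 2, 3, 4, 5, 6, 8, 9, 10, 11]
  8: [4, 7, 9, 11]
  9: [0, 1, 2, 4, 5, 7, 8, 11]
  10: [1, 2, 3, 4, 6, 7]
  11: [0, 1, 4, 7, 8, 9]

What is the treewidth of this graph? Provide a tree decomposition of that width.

Treewidth 4.
Bags: B1 = {4, 7, 8, 9, 11}  B2 = {1, 4, 7, 9, 11}  B3 = {0, 1, 4, 9, 11}  B4 = {1, 2, 4, 7, 9}  B5 = {1, 2, 4, 7, 10}  B6 = {1, 4, 6, 7, 10}  B7 = {1, 3, 6, 7, 10}  B8 = {2, 4, 5, 7, 9}
Tree: B1–B2, B2–B3, B2–B4, B4–B5, B5–B6, B6–B7, B4–B8

The largest bag has 5 vertices, giving width 4; this decomposition certifies tw(G) ≤ 4. For the lower bound, the 5 vertices {1, 3, 6, 7, 10} are pairwise adjacent, and any tree decomposition puts a clique entirely inside one bag — forcing width ≥ 4. The upper and lower bounds meet at 4, so that is the treewidth.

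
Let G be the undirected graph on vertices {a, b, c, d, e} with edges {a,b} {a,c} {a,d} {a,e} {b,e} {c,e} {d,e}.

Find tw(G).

A width-2 tree decomposition is:
Bags: B1 = {a, d, e}  B2 = {a, c, e}  B3 = {a, b, e}
Tree: B1–B2, B2–B3
Every bag has size at most 3, so the width is 3 − 1 = 2 and tw(G) ≤ 2. For the lower bound, the 3 vertices {a, d, e} are pairwise adjacent, and any tree decomposition puts a clique entirely inside one bag — forcing width ≥ 2. Hence tw(G) = 2 exactly.

2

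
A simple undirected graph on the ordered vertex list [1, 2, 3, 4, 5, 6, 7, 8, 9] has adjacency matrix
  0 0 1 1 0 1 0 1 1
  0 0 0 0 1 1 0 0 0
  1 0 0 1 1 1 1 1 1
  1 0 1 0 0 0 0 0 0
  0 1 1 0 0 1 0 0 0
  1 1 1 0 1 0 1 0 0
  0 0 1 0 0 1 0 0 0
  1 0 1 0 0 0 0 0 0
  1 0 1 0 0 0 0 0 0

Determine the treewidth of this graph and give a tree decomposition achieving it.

Each bag holds 3 vertices, so the decomposition has width 2, which upper-bounds the treewidth. For the lower bound, the 3 vertices {2, 5, 6} are pairwise adjacent, and any tree decomposition puts a clique entirely inside one bag — forcing width ≥ 2. Combining the bounds, tw(G) = 2.

Treewidth 2.
One such decomposition:
Bags: B1 = {3, 5, 6}  B2 = {1, 3, 6}  B3 = {3, 6, 7}  B4 = {1, 3, 8}  B5 = {1, 3, 4}  B6 = {1, 3, 9}  B7 = {2, 5, 6}
Tree: B1–B2, B2–B3, B2–B4, B2–B5, B2–B6, B1–B7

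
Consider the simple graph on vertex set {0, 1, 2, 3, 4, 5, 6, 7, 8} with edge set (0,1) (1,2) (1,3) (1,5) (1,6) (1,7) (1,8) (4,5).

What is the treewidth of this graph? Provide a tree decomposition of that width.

Treewidth 1.
One optimal decomposition is:
Bags: B1 = {1, 7}  B2 = {1, 8}  B3 = {0, 1}  B4 = {1, 5}  B5 = {1, 6}  B6 = {1, 2}  B7 = {4, 5}  B8 = {1, 3}
Tree: B1–B2, B1–B3, B3–B4, B2–B5, B4–B6, B4–B7, B6–B8

Every bag has size at most 2, so the width is 2 − 1 = 1 and tw(G) ≤ 1. Any graph with an edge has treewidth ≥ 1, and G has the edge 7–1. Therefore the treewidth is 1.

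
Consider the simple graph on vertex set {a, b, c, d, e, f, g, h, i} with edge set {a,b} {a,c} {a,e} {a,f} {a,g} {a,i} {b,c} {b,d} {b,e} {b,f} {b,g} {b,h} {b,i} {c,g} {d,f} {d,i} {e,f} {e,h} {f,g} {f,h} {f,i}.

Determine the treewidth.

3

A width-3 tree decomposition is:
Bags: B1 = {a, b, f, i}  B2 = {a, b, e, f}  B3 = {a, b, f, g}  B4 = {b, e, f, h}  B5 = {b, d, f, i}  B6 = {a, b, c, g}
Tree: B1–B2, B1–B3, B2–B4, B1–B5, B3–B6
Every bag has size at most 4, so the width is 4 − 1 = 3 and tw(G) ≤ 3. Conversely, {a, b, c, g} is a clique of size 4, and the vertices of any clique must share a bag in every tree decomposition; so some bag has ≥ 4 vertices and tw(G) ≥ 3. Hence tw(G) = 3 exactly.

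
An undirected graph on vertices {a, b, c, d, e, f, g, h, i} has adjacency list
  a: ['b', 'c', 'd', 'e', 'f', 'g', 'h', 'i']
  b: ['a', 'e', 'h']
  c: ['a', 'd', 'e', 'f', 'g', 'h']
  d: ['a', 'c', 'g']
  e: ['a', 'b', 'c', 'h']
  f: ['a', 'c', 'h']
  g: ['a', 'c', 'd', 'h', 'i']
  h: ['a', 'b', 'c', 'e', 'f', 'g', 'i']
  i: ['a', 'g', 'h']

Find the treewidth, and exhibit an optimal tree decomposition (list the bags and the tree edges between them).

Treewidth 3.
Bags: B1 = {a, c, g, h}  B2 = {a, c, f, h}  B3 = {a, c, e, h}  B4 = {a, b, e, h}  B5 = {a, g, h, i}  B6 = {a, c, d, g}
Tree: B1–B2, B2–B3, B3–B4, B1–B5, B1–B6

Every bag has size at most 4, so the width is 4 − 1 = 3 and tw(G) ≤ 3. On the other hand G contains the 4-clique {a, c, d, g}. A clique must lie in a single bag of any decomposition, so no decomposition can have width below 3. Therefore the treewidth is 3.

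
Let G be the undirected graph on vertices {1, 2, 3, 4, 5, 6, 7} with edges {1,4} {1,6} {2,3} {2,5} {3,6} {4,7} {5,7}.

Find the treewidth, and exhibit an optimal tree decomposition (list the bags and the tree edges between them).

Treewidth 2.
One optimal decomposition is:
Bags: B1 = {1, 4, 6}  B2 = {4, 6, 7}  B3 = {5, 6, 7}  B4 = {2, 5, 6}  B5 = {2, 3, 6}
Tree: B1–B2, B2–B3, B3–B4, B4–B5

Every bag has size at most 3, so the width is 3 − 1 = 2 and tw(G) ≤ 2. The edges 6–1–4–7–5–2–3–6 form a cycle, so G is not a tree and its treewidth is at least 2. The upper and lower bounds meet at 2, so that is the treewidth.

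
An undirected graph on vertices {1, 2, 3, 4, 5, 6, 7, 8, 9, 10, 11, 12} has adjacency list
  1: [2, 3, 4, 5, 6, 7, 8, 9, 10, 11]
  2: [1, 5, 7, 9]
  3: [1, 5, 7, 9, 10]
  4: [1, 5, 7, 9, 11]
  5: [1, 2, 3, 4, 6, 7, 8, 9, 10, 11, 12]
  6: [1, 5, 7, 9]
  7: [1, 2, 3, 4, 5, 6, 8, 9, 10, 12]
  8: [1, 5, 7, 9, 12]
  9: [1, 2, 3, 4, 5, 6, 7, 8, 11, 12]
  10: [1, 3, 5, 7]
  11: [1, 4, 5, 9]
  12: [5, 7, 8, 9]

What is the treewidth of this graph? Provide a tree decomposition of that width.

Each bag holds 5 vertices, so the decomposition has width 4, which upper-bounds the treewidth. For the lower bound, the 5 vertices {1, 4, 5, 9, 11} are pairwise adjacent, and any tree decomposition puts a clique entirely inside one bag — forcing width ≥ 4. Therefore the treewidth is 4.

Treewidth 4.
One optimal decomposition is:
Bags: B1 = {1, 3, 5, 7, 10}  B2 = {1, 3, 5, 7, 9}  B3 = {1, 2, 5, 7, 9}  B4 = {1, 4, 5, 7, 9}  B5 = {1, 5, 7, 8, 9}  B6 = {1, 5, 6, 7, 9}  B7 = {1, 4, 5, 9, 11}  B8 = {5, 7, 8, 9, 12}
Tree: B1–B2, B2–B3, B2–B4, B2–B5, B3–B6, B4–B7, B5–B8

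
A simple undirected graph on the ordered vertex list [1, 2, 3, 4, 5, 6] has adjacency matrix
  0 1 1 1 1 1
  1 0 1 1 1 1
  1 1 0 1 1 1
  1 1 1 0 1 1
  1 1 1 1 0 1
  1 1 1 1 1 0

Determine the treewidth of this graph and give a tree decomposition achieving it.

A single bag containing all 6 vertices is trivially a valid decomposition of width 5. Conversely, {1, 2, 3, 4, 5, 6} is a clique of size 6, and the vertices of any clique must share a bag in every tree decomposition; so some bag has ≥ 6 vertices and tw(G) ≥ 5. Combining the bounds, tw(G) = 5.

Treewidth 5.
One optimal decomposition is:
Bags: B1 = {1, 2, 3, 4, 5, 6}
Tree: (single bag)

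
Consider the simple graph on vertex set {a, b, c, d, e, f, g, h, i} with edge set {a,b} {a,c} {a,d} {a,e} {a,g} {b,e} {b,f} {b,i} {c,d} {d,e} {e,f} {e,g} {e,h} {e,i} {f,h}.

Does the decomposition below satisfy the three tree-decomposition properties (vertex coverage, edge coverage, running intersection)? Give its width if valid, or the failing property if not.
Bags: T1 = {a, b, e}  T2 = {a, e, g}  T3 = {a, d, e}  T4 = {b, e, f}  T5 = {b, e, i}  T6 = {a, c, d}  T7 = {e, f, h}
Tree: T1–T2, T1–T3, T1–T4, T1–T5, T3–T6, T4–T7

Yes; width 2.

Every vertex of G appears in some bag (union = {a, b, c, d, e, f, g, h, i}); every edge is covered by a bag; and for each vertex v the set of bags containing v is connected in the bag tree. The decomposition is therefore valid. The largest bag has 3 vertices, so the width is 2.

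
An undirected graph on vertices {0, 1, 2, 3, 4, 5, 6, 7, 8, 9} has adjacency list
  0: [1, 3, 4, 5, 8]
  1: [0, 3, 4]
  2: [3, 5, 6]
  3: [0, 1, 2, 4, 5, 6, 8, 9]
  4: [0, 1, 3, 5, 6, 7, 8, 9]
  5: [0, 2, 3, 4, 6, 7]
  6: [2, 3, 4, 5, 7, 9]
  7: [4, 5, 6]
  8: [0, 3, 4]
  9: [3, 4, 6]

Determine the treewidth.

A width-3 tree decomposition is:
Bags: B1 = {3, 4, 5, 6}  B2 = {4, 5, 6, 7}  B3 = {0, 3, 4, 5}  B4 = {0, 3, 4, 8}  B5 = {3, 4, 6, 9}  B6 = {0, 1, 3, 4}  B7 = {2, 3, 5, 6}
Tree: B1–B2, B1–B3, B3–B4, B1–B5, B3–B6, B1–B7
Every bag has size at most 4, so the width is 4 − 1 = 3 and tw(G) ≤ 3. On the other hand G contains the 4-clique {2, 3, 5, 6}. A clique must lie in a single bag of any decomposition, so no decomposition can have width below 3. Hence tw(G) = 3 exactly.

3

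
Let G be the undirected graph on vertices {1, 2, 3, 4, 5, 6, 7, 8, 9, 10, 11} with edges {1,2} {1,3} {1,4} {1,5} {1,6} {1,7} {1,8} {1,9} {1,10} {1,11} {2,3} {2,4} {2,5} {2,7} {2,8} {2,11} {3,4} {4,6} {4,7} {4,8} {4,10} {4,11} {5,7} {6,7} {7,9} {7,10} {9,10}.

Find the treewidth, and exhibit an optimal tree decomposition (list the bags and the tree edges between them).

Treewidth 3.
One optimal decomposition is:
Bags: B1 = {1, 4, 6, 7}  B2 = {1, 4, 7, 10}  B3 = {1, 2, 4, 7}  B4 = {1, 2, 5, 7}  B5 = {1, 2, 4, 11}  B6 = {1, 7, 9, 10}  B7 = {1, 2, 3, 4}  B8 = {1, 2, 4, 8}
Tree: B1–B2, B2–B3, B3–B4, B3–B5, B2–B6, B3–B7, B7–B8

Each bag holds 4 vertices, so the decomposition has width 3, which upper-bounds the treewidth. For the lower bound, the 4 vertices {1, 7, 9, 10} are pairwise adjacent, and any tree decomposition puts a clique entirely inside one bag — forcing width ≥ 3. Therefore the treewidth is 3.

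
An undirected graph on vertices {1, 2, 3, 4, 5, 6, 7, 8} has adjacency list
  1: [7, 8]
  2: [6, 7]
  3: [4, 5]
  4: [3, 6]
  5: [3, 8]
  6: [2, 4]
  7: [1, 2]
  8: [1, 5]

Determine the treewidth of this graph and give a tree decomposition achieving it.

Every bag has size at most 3, so the width is 3 − 1 = 2 and tw(G) ≤ 2. The edges 5–8–1–7–2–6–4–3–5 form a cycle, so G is not a tree and its treewidth is at least 2. Therefore the treewidth is 2.

Treewidth 2.
Bags: B1 = {1, 5, 8}  B2 = {1, 5, 7}  B3 = {2, 5, 7}  B4 = {2, 5, 6}  B5 = {4, 5, 6}  B6 = {3, 4, 5}
Tree: B1–B2, B2–B3, B3–B4, B4–B5, B5–B6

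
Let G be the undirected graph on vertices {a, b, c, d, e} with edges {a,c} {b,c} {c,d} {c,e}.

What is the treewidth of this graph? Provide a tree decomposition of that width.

Every bag has size at most 2, so the width is 2 − 1 = 1 and tw(G) ≤ 1. Any graph with an edge has treewidth ≥ 1, and G has the edge c–b. Therefore the treewidth is 1.

Treewidth 1.
One optimal decomposition is:
Bags: B1 = {b, c}  B2 = {c, d}  B3 = {a, c}  B4 = {c, e}
Tree: B1–B2, B2–B3, B3–B4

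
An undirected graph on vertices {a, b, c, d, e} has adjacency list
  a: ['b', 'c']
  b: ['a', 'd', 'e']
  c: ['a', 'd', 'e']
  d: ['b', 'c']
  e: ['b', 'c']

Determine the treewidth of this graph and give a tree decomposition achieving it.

Treewidth 2.
One such decomposition:
Bags: B1 = {a, b, c}  B2 = {b, c, e}  B3 = {b, c, d}
Tree: B1–B2, B2–B3

Each bag holds 3 vertices, so the decomposition has width 2, which upper-bounds the treewidth. For the lower bound, G contains the cycle a–b–e–c–a, so G is not a forest; only forests have treewidth ≤ 1, hence tw(G) ≥ 2. Hence tw(G) = 2 exactly.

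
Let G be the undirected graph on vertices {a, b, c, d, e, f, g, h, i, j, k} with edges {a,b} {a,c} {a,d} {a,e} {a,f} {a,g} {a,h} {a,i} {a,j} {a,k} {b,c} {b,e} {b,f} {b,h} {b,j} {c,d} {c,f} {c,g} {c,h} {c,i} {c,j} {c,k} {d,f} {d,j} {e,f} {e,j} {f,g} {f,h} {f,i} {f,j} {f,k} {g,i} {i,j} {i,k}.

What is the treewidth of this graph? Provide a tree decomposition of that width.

Treewidth 4.
One such decomposition:
Bags: B1 = {a, c, f, i, j}  B2 = {a, b, c, f, j}  B3 = {a, b, c, f, h}  B4 = {a, c, f, g, i}  B5 = {a, c, d, f, j}  B6 = {a, c, f, i, k}  B7 = {a, b, e, f, j}
Tree: B1–B2, B2–B3, B1–B4, B2–B5, B4–B6, B2–B7

The largest bag has 5 vertices, giving width 4; this decomposition certifies tw(G) ≤ 4. On the other hand G contains the 5-clique {a, b, e, f, j}. A clique must lie in a single bag of any decomposition, so no decomposition can have width below 4. The upper and lower bounds meet at 4, so that is the treewidth.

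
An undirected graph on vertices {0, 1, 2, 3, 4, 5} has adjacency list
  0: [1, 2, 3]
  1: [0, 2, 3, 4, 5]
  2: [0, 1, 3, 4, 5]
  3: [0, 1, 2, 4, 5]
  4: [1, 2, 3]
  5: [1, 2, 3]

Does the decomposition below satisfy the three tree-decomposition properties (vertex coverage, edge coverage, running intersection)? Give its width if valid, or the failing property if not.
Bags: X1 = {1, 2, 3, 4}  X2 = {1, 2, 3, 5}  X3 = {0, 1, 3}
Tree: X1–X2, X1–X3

No — edge (2,0) lies in no bag.

A tree decomposition must satisfy three properties: every vertex lies in some bag; for every edge, both endpoints lie together in some bag; and for every vertex, the bags containing it form a connected subtree. Here edge (2,0) lies in no bag, so the decomposition is invalid.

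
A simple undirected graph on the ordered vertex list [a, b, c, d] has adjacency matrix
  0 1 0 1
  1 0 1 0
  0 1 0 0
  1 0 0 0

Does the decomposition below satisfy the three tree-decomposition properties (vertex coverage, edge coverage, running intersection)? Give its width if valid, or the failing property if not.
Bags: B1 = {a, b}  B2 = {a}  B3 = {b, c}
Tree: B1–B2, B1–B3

No — vertex d appears in no bag.

A tree decomposition must satisfy three properties: every vertex lies in some bag; for every edge, both endpoints lie together in some bag; and for every vertex, the bags containing it form a connected subtree. Here vertex d appears in no bag, so the decomposition is invalid.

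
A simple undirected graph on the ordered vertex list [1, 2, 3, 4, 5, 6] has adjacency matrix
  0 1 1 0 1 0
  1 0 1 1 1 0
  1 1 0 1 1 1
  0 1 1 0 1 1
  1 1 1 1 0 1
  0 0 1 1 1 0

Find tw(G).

3

A width-3 tree decomposition is:
Bags: B1 = {1, 2, 3, 5}  B2 = {2, 3, 4, 5}  B3 = {3, 4, 5, 6}
Tree: B1–B2, B2–B3
Every bag has size at most 4, so the width is 4 − 1 = 3 and tw(G) ≤ 3. On the other hand G contains the 4-clique {1, 2, 3, 5}. A clique must lie in a single bag of any decomposition, so no decomposition can have width below 3. Hence tw(G) = 3 exactly.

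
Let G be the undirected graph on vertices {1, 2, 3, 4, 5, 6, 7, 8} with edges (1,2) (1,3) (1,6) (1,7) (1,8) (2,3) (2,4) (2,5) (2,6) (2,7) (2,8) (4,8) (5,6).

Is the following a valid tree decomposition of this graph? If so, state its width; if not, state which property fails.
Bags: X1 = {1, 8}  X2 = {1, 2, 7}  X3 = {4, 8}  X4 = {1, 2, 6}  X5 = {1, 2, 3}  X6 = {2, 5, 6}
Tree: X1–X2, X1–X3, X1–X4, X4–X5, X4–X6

No — edge (2,8) lies in no bag.

A tree decomposition must satisfy three properties: every vertex lies in some bag; for every edge, both endpoints lie together in some bag; and for every vertex, the bags containing it form a connected subtree. Here edge (2,8) lies in no bag, so the decomposition is invalid.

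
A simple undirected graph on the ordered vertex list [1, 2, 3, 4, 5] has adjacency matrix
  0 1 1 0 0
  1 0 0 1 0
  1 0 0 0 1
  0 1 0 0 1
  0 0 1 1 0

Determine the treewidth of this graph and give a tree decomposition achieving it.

Each bag holds 3 vertices, so the decomposition has width 2, which upper-bounds the treewidth. Since 2–1–3–5–4–2 is a cycle in G, G is not acyclic. Forests are exactly the graphs of treewidth ≤ 1, so tw(G) ≥ 2. Therefore the treewidth is 2.

Treewidth 2.
One optimal decomposition is:
Bags: B1 = {1, 2, 3}  B2 = {2, 3, 5}  B3 = {2, 4, 5}
Tree: B1–B2, B2–B3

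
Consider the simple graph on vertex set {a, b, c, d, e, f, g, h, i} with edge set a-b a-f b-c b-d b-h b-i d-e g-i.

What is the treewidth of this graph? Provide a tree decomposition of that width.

Treewidth 1.
Bags: B1 = {b, c}  B2 = {b, i}  B3 = {b, h}  B4 = {b, d}  B5 = {d, e}  B6 = {a, b}  B7 = {a, f}  B8 = {g, i}
Tree: B1–B2, B2–B3, B1–B4, B4–B5, B2–B6, B6–B7, B2–B8

Every bag has size at most 2, so the width is 2 − 1 = 1 and tw(G) ≤ 1. G has an edge, so its treewidth is at least 1. The upper and lower bounds meet at 1, so that is the treewidth.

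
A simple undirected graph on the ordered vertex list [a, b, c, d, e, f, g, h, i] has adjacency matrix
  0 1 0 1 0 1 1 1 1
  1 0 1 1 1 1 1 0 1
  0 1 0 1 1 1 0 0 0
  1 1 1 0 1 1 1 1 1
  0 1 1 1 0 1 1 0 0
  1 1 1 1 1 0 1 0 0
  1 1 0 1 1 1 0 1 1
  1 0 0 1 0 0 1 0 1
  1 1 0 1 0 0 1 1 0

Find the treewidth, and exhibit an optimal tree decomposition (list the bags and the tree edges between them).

The largest bag has 5 vertices, giving width 4; this decomposition certifies tw(G) ≤ 4. Conversely, {a, d, g, h, i} is a clique of size 5, and the vertices of any clique must share a bag in every tree decomposition; so some bag has ≥ 5 vertices and tw(G) ≥ 4. Hence tw(G) = 4 exactly.

Treewidth 4.
One such decomposition:
Bags: B1 = {a, b, d, f, g}  B2 = {a, b, d, g, i}  B3 = {a, d, g, h, i}  B4 = {b, d, e, f, g}  B5 = {b, c, d, e, f}
Tree: B1–B2, B2–B3, B1–B4, B4–B5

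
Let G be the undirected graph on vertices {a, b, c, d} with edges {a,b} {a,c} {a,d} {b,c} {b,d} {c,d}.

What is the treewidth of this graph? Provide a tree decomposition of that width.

Treewidth 3.
Bags: B1 = {a, b, c, d}
Tree: (single bag)

With just one bag of size 4, the width is 4 − 1 = 3, so tw(G) ≤ 3. On the other hand G contains the 4-clique {a, b, c, d}. A clique must lie in a single bag of any decomposition, so no decomposition can have width below 3. Hence tw(G) = 3 exactly.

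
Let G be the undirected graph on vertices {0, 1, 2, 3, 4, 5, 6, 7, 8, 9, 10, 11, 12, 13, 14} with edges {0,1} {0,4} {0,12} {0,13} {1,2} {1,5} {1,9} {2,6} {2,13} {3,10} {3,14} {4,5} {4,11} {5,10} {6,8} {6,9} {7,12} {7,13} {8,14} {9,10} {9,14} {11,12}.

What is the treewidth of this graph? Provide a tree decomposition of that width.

The largest bag has 4 vertices, giving width 3; this decomposition certifies tw(G) ≤ 3. For the lower bound: the 4 vertex sets {3,8,14}, {6}, {9}, {1,2,5,10} are disjoint, each induces a connected subgraph, and every pair is joined by at least one edge of G. Contracting each set to a single vertex therefore yields K_{4} as a minor, and since treewidth is minor-monotone, tw(G) ≥ tw(K_{4}) = 3. Hence tw(G) = 3 exactly.

Treewidth 3.
One such decomposition:
Bags: B1 = {3, 6, 8, 14}  B2 = {3, 6, 9, 14}  B3 = {3, 6, 9, 10}  B4 = {2, 6, 9, 10}  B5 = {1, 2, 9, 10}  B6 = {1, 2, 5, 10}  B7 = {1, 2, 5, 13}  B8 = {0, 1, 5, 13}  B9 = {0, 4, 5, 13}  B10 = {0, 4, 7, 13}  B11 = {0, 4, 7, 12}  B12 = {4, 7, 11, 12}
Tree: B1–B2, B2–B3, B3–B4, B4–B5, B5–B6, B6–B7, B7–B8, B8–B9, B9–B10, B10–B11, B11–B12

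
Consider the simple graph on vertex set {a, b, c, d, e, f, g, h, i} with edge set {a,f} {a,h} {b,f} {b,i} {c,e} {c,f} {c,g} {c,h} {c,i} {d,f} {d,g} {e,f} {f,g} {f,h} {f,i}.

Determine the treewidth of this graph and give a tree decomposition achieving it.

Treewidth 2.
One optimal decomposition is:
Bags: B1 = {c, f, i}  B2 = {c, f, h}  B3 = {c, f, g}  B4 = {b, f, i}  B5 = {c, e, f}  B6 = {a, f, h}  B7 = {d, f, g}
Tree: B1–B2, B1–B3, B1–B4, B3–B5, B2–B6, B3–B7

Each bag holds 3 vertices, so the decomposition has width 2, which upper-bounds the treewidth. On the other hand G contains the 3-clique {d, f, g}. A clique must lie in a single bag of any decomposition, so no decomposition can have width below 2. The upper and lower bounds meet at 2, so that is the treewidth.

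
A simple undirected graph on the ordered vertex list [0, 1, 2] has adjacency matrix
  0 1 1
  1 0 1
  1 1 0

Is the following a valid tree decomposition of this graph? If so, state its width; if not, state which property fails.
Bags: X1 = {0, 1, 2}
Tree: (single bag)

Yes; width 2.

Every vertex of G appears in some bag (union = {0, 1, 2}); every edge is covered by a bag; and for each vertex v the set of bags containing v is connected in the bag tree. The decomposition is therefore valid. The largest bag has 3 vertices, so the width is 2.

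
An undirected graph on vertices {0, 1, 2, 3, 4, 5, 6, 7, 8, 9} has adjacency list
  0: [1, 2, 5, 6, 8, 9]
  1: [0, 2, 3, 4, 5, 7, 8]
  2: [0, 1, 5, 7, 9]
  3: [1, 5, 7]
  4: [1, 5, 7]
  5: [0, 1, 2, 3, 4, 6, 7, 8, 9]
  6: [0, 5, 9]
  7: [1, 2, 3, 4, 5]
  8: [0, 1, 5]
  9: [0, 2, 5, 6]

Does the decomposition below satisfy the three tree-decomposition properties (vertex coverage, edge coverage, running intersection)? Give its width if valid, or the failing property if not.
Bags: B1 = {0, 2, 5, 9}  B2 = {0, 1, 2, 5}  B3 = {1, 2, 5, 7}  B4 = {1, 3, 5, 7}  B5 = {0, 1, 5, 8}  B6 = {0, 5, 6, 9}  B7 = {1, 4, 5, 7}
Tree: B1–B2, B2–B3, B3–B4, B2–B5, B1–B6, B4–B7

Yes; width 3.

Vertex coverage: the bags together contain {0, 1, 2, 3, 4, 5, 6, 7, 8, 9}, the full vertex set. Edge coverage: each edge of G has both endpoints in at least one bag. Running intersection: for every vertex, the bags containing it form a connected subtree. All three properties hold, so this is a valid tree decomposition of width max|bag| − 1 = 3, and hence tw(G) ≤ 3.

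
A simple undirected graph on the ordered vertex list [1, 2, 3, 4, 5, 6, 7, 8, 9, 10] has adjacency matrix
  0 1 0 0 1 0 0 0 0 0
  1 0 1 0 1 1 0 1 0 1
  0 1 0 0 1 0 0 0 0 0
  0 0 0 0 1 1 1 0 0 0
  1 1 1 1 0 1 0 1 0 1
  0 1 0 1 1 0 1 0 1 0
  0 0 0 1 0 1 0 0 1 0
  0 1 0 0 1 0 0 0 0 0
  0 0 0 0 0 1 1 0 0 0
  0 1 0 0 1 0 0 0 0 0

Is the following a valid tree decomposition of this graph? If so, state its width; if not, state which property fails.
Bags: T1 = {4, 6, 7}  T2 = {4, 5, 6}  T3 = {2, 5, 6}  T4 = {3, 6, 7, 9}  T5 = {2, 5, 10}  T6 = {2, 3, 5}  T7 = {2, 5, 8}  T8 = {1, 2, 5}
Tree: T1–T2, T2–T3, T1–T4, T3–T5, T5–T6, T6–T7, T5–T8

A tree decomposition must satisfy three properties: every vertex lies in some bag; for every edge, both endpoints lie together in some bag; and for every vertex, the bags containing it form a connected subtree. Here bags containing vertex 3 are not connected in the tree, so the decomposition is invalid.

No — bags containing vertex 3 are not connected in the tree.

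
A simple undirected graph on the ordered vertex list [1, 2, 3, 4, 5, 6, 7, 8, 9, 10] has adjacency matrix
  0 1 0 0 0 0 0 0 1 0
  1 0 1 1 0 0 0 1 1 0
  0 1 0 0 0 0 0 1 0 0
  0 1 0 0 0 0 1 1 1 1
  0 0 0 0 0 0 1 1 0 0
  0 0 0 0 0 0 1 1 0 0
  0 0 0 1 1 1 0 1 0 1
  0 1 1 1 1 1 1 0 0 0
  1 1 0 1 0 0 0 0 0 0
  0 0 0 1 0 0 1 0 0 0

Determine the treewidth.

A width-2 tree decomposition is:
Bags: B1 = {4, 7, 8}  B2 = {2, 4, 8}  B3 = {2, 4, 9}  B4 = {4, 7, 10}  B5 = {1, 2, 9}  B6 = {5, 7, 8}  B7 = {2, 3, 8}  B8 = {6, 7, 8}
Tree: B1–B2, B2–B3, B1–B4, B3–B5, B1–B6, B2–B7, B1–B8
Every bag has size at most 3, so the width is 3 − 1 = 2 and tw(G) ≤ 2. Conversely, {2, 3, 8} is a clique of size 3, and the vertices of any clique must share a bag in every tree decomposition; so some bag has ≥ 3 vertices and tw(G) ≥ 2. Hence tw(G) = 2 exactly.

2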